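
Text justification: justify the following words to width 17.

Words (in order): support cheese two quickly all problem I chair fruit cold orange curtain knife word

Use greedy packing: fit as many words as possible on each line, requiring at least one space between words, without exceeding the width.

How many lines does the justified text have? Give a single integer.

Answer: 6

Derivation:
Line 1: ['support', 'cheese'] (min_width=14, slack=3)
Line 2: ['two', 'quickly', 'all'] (min_width=15, slack=2)
Line 3: ['problem', 'I', 'chair'] (min_width=15, slack=2)
Line 4: ['fruit', 'cold', 'orange'] (min_width=17, slack=0)
Line 5: ['curtain', 'knife'] (min_width=13, slack=4)
Line 6: ['word'] (min_width=4, slack=13)
Total lines: 6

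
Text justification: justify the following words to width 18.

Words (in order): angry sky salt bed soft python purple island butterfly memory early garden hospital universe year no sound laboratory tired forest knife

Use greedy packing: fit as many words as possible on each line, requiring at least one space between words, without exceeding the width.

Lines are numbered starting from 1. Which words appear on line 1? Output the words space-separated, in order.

Line 1: ['angry', 'sky', 'salt', 'bed'] (min_width=18, slack=0)
Line 2: ['soft', 'python', 'purple'] (min_width=18, slack=0)
Line 3: ['island', 'butterfly'] (min_width=16, slack=2)
Line 4: ['memory', 'early'] (min_width=12, slack=6)
Line 5: ['garden', 'hospital'] (min_width=15, slack=3)
Line 6: ['universe', 'year', 'no'] (min_width=16, slack=2)
Line 7: ['sound', 'laboratory'] (min_width=16, slack=2)
Line 8: ['tired', 'forest', 'knife'] (min_width=18, slack=0)

Answer: angry sky salt bed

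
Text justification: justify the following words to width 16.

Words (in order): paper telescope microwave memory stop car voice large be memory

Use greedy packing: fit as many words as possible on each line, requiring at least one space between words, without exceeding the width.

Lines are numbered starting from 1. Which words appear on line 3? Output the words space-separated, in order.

Answer: stop car voice

Derivation:
Line 1: ['paper', 'telescope'] (min_width=15, slack=1)
Line 2: ['microwave', 'memory'] (min_width=16, slack=0)
Line 3: ['stop', 'car', 'voice'] (min_width=14, slack=2)
Line 4: ['large', 'be', 'memory'] (min_width=15, slack=1)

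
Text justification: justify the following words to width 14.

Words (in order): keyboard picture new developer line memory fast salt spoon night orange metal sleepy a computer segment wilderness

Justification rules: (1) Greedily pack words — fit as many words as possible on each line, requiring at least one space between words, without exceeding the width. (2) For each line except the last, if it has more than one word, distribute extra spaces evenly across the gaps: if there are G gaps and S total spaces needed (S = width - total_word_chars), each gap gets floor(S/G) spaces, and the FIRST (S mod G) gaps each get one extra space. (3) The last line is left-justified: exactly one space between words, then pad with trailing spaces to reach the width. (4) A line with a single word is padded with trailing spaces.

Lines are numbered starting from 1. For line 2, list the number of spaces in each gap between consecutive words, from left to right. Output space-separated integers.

Line 1: ['keyboard'] (min_width=8, slack=6)
Line 2: ['picture', 'new'] (min_width=11, slack=3)
Line 3: ['developer', 'line'] (min_width=14, slack=0)
Line 4: ['memory', 'fast'] (min_width=11, slack=3)
Line 5: ['salt', 'spoon'] (min_width=10, slack=4)
Line 6: ['night', 'orange'] (min_width=12, slack=2)
Line 7: ['metal', 'sleepy', 'a'] (min_width=14, slack=0)
Line 8: ['computer'] (min_width=8, slack=6)
Line 9: ['segment'] (min_width=7, slack=7)
Line 10: ['wilderness'] (min_width=10, slack=4)

Answer: 4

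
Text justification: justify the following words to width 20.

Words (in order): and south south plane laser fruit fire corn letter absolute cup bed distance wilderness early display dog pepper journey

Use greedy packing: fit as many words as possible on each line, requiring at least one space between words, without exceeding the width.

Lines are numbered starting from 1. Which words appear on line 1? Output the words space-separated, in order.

Answer: and south south

Derivation:
Line 1: ['and', 'south', 'south'] (min_width=15, slack=5)
Line 2: ['plane', 'laser', 'fruit'] (min_width=17, slack=3)
Line 3: ['fire', 'corn', 'letter'] (min_width=16, slack=4)
Line 4: ['absolute', 'cup', 'bed'] (min_width=16, slack=4)
Line 5: ['distance', 'wilderness'] (min_width=19, slack=1)
Line 6: ['early', 'display', 'dog'] (min_width=17, slack=3)
Line 7: ['pepper', 'journey'] (min_width=14, slack=6)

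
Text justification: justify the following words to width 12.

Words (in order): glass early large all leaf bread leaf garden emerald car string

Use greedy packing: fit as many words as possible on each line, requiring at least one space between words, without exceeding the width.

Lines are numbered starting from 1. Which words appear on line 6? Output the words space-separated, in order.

Line 1: ['glass', 'early'] (min_width=11, slack=1)
Line 2: ['large', 'all'] (min_width=9, slack=3)
Line 3: ['leaf', 'bread'] (min_width=10, slack=2)
Line 4: ['leaf', 'garden'] (min_width=11, slack=1)
Line 5: ['emerald', 'car'] (min_width=11, slack=1)
Line 6: ['string'] (min_width=6, slack=6)

Answer: string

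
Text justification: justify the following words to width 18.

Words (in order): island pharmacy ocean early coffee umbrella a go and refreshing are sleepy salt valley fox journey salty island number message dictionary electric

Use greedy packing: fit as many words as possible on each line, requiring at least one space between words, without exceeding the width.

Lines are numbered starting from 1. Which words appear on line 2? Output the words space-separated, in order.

Line 1: ['island', 'pharmacy'] (min_width=15, slack=3)
Line 2: ['ocean', 'early', 'coffee'] (min_width=18, slack=0)
Line 3: ['umbrella', 'a', 'go', 'and'] (min_width=17, slack=1)
Line 4: ['refreshing', 'are'] (min_width=14, slack=4)
Line 5: ['sleepy', 'salt', 'valley'] (min_width=18, slack=0)
Line 6: ['fox', 'journey', 'salty'] (min_width=17, slack=1)
Line 7: ['island', 'number'] (min_width=13, slack=5)
Line 8: ['message', 'dictionary'] (min_width=18, slack=0)
Line 9: ['electric'] (min_width=8, slack=10)

Answer: ocean early coffee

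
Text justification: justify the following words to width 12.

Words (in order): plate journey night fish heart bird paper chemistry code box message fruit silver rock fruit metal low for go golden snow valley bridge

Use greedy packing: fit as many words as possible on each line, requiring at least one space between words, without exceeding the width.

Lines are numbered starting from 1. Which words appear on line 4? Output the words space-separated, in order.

Answer: heart bird

Derivation:
Line 1: ['plate'] (min_width=5, slack=7)
Line 2: ['journey'] (min_width=7, slack=5)
Line 3: ['night', 'fish'] (min_width=10, slack=2)
Line 4: ['heart', 'bird'] (min_width=10, slack=2)
Line 5: ['paper'] (min_width=5, slack=7)
Line 6: ['chemistry'] (min_width=9, slack=3)
Line 7: ['code', 'box'] (min_width=8, slack=4)
Line 8: ['message'] (min_width=7, slack=5)
Line 9: ['fruit', 'silver'] (min_width=12, slack=0)
Line 10: ['rock', 'fruit'] (min_width=10, slack=2)
Line 11: ['metal', 'low'] (min_width=9, slack=3)
Line 12: ['for', 'go'] (min_width=6, slack=6)
Line 13: ['golden', 'snow'] (min_width=11, slack=1)
Line 14: ['valley'] (min_width=6, slack=6)
Line 15: ['bridge'] (min_width=6, slack=6)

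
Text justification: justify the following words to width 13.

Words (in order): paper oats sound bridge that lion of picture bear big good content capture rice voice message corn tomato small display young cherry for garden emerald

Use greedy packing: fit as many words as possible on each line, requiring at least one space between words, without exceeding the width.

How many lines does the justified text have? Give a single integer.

Answer: 13

Derivation:
Line 1: ['paper', 'oats'] (min_width=10, slack=3)
Line 2: ['sound', 'bridge'] (min_width=12, slack=1)
Line 3: ['that', 'lion', 'of'] (min_width=12, slack=1)
Line 4: ['picture', 'bear'] (min_width=12, slack=1)
Line 5: ['big', 'good'] (min_width=8, slack=5)
Line 6: ['content'] (min_width=7, slack=6)
Line 7: ['capture', 'rice'] (min_width=12, slack=1)
Line 8: ['voice', 'message'] (min_width=13, slack=0)
Line 9: ['corn', 'tomato'] (min_width=11, slack=2)
Line 10: ['small', 'display'] (min_width=13, slack=0)
Line 11: ['young', 'cherry'] (min_width=12, slack=1)
Line 12: ['for', 'garden'] (min_width=10, slack=3)
Line 13: ['emerald'] (min_width=7, slack=6)
Total lines: 13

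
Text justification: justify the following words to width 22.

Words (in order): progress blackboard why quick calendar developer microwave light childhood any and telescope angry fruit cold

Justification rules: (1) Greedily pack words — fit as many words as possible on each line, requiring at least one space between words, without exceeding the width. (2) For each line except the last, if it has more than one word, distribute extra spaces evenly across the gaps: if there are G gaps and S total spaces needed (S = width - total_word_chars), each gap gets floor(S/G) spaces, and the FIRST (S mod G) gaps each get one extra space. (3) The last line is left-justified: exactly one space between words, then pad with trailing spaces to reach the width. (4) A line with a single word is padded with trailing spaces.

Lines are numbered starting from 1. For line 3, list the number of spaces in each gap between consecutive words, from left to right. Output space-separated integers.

Line 1: ['progress', 'blackboard'] (min_width=19, slack=3)
Line 2: ['why', 'quick', 'calendar'] (min_width=18, slack=4)
Line 3: ['developer', 'microwave'] (min_width=19, slack=3)
Line 4: ['light', 'childhood', 'any'] (min_width=19, slack=3)
Line 5: ['and', 'telescope', 'angry'] (min_width=19, slack=3)
Line 6: ['fruit', 'cold'] (min_width=10, slack=12)

Answer: 4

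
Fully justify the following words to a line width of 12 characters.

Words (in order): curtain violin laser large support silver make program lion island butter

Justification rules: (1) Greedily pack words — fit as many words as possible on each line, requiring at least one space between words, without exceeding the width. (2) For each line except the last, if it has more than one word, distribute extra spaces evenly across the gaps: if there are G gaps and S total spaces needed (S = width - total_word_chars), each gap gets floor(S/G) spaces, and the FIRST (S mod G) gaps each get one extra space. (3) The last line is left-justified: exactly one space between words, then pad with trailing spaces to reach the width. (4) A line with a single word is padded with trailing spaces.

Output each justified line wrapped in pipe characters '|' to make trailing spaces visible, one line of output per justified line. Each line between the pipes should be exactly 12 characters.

Answer: |curtain     |
|violin laser|
|large       |
|support     |
|silver  make|
|program lion|
|island      |
|butter      |

Derivation:
Line 1: ['curtain'] (min_width=7, slack=5)
Line 2: ['violin', 'laser'] (min_width=12, slack=0)
Line 3: ['large'] (min_width=5, slack=7)
Line 4: ['support'] (min_width=7, slack=5)
Line 5: ['silver', 'make'] (min_width=11, slack=1)
Line 6: ['program', 'lion'] (min_width=12, slack=0)
Line 7: ['island'] (min_width=6, slack=6)
Line 8: ['butter'] (min_width=6, slack=6)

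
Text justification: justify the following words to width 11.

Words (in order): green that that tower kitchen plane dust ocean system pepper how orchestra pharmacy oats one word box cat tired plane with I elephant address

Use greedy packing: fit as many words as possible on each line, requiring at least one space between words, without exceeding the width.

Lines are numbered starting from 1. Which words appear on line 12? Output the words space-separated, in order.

Answer: cat tired

Derivation:
Line 1: ['green', 'that'] (min_width=10, slack=1)
Line 2: ['that', 'tower'] (min_width=10, slack=1)
Line 3: ['kitchen'] (min_width=7, slack=4)
Line 4: ['plane', 'dust'] (min_width=10, slack=1)
Line 5: ['ocean'] (min_width=5, slack=6)
Line 6: ['system'] (min_width=6, slack=5)
Line 7: ['pepper', 'how'] (min_width=10, slack=1)
Line 8: ['orchestra'] (min_width=9, slack=2)
Line 9: ['pharmacy'] (min_width=8, slack=3)
Line 10: ['oats', 'one'] (min_width=8, slack=3)
Line 11: ['word', 'box'] (min_width=8, slack=3)
Line 12: ['cat', 'tired'] (min_width=9, slack=2)
Line 13: ['plane', 'with'] (min_width=10, slack=1)
Line 14: ['I', 'elephant'] (min_width=10, slack=1)
Line 15: ['address'] (min_width=7, slack=4)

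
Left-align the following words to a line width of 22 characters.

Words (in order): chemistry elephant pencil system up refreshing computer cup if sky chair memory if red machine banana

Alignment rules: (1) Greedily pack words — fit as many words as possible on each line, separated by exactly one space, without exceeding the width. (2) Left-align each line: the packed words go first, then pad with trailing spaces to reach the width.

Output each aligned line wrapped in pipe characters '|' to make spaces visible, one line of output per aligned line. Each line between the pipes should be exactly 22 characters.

Answer: |chemistry elephant    |
|pencil system up      |
|refreshing computer   |
|cup if sky chair      |
|memory if red machine |
|banana                |

Derivation:
Line 1: ['chemistry', 'elephant'] (min_width=18, slack=4)
Line 2: ['pencil', 'system', 'up'] (min_width=16, slack=6)
Line 3: ['refreshing', 'computer'] (min_width=19, slack=3)
Line 4: ['cup', 'if', 'sky', 'chair'] (min_width=16, slack=6)
Line 5: ['memory', 'if', 'red', 'machine'] (min_width=21, slack=1)
Line 6: ['banana'] (min_width=6, slack=16)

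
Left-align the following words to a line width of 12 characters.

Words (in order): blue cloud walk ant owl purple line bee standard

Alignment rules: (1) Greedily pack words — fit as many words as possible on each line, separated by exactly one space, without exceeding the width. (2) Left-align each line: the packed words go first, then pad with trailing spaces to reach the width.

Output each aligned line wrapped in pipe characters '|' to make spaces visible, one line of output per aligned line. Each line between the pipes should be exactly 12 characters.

Answer: |blue cloud  |
|walk ant owl|
|purple line |
|bee standard|

Derivation:
Line 1: ['blue', 'cloud'] (min_width=10, slack=2)
Line 2: ['walk', 'ant', 'owl'] (min_width=12, slack=0)
Line 3: ['purple', 'line'] (min_width=11, slack=1)
Line 4: ['bee', 'standard'] (min_width=12, slack=0)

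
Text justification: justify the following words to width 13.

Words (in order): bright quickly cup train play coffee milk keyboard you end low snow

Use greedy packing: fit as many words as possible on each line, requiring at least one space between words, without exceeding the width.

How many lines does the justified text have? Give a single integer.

Answer: 6

Derivation:
Line 1: ['bright'] (min_width=6, slack=7)
Line 2: ['quickly', 'cup'] (min_width=11, slack=2)
Line 3: ['train', 'play'] (min_width=10, slack=3)
Line 4: ['coffee', 'milk'] (min_width=11, slack=2)
Line 5: ['keyboard', 'you'] (min_width=12, slack=1)
Line 6: ['end', 'low', 'snow'] (min_width=12, slack=1)
Total lines: 6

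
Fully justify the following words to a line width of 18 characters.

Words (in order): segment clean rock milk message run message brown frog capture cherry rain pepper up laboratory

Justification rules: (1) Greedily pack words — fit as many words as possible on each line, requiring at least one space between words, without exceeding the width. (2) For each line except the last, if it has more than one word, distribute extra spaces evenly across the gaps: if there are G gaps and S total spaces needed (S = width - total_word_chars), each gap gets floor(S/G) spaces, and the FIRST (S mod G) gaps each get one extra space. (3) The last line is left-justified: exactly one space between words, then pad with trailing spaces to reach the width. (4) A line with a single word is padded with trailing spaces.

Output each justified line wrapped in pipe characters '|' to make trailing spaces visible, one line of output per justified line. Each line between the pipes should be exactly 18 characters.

Answer: |segment clean rock|
|milk  message  run|
|message brown frog|
|capture     cherry|
|rain   pepper   up|
|laboratory        |

Derivation:
Line 1: ['segment', 'clean', 'rock'] (min_width=18, slack=0)
Line 2: ['milk', 'message', 'run'] (min_width=16, slack=2)
Line 3: ['message', 'brown', 'frog'] (min_width=18, slack=0)
Line 4: ['capture', 'cherry'] (min_width=14, slack=4)
Line 5: ['rain', 'pepper', 'up'] (min_width=14, slack=4)
Line 6: ['laboratory'] (min_width=10, slack=8)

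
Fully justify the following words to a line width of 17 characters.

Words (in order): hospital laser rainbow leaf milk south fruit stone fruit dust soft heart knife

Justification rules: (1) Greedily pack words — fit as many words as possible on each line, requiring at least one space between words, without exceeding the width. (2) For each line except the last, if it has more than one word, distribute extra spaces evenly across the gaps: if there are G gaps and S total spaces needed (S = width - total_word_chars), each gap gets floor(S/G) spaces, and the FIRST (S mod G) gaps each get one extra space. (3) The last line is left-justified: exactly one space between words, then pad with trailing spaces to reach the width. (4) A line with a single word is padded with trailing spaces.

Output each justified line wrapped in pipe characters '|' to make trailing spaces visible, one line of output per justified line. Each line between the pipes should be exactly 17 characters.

Answer: |hospital    laser|
|rainbow leaf milk|
|south fruit stone|
|fruit  dust  soft|
|heart knife      |

Derivation:
Line 1: ['hospital', 'laser'] (min_width=14, slack=3)
Line 2: ['rainbow', 'leaf', 'milk'] (min_width=17, slack=0)
Line 3: ['south', 'fruit', 'stone'] (min_width=17, slack=0)
Line 4: ['fruit', 'dust', 'soft'] (min_width=15, slack=2)
Line 5: ['heart', 'knife'] (min_width=11, slack=6)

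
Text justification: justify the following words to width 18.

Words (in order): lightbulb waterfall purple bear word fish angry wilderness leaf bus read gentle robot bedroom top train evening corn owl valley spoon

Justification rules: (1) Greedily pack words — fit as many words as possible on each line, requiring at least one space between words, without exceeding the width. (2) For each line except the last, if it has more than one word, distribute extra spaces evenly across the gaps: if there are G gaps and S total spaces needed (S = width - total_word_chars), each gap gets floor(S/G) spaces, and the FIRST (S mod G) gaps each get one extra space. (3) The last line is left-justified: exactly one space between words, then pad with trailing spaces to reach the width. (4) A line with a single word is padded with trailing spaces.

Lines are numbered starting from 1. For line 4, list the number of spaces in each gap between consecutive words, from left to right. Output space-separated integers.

Answer: 3

Derivation:
Line 1: ['lightbulb'] (min_width=9, slack=9)
Line 2: ['waterfall', 'purple'] (min_width=16, slack=2)
Line 3: ['bear', 'word', 'fish'] (min_width=14, slack=4)
Line 4: ['angry', 'wilderness'] (min_width=16, slack=2)
Line 5: ['leaf', 'bus', 'read'] (min_width=13, slack=5)
Line 6: ['gentle', 'robot'] (min_width=12, slack=6)
Line 7: ['bedroom', 'top', 'train'] (min_width=17, slack=1)
Line 8: ['evening', 'corn', 'owl'] (min_width=16, slack=2)
Line 9: ['valley', 'spoon'] (min_width=12, slack=6)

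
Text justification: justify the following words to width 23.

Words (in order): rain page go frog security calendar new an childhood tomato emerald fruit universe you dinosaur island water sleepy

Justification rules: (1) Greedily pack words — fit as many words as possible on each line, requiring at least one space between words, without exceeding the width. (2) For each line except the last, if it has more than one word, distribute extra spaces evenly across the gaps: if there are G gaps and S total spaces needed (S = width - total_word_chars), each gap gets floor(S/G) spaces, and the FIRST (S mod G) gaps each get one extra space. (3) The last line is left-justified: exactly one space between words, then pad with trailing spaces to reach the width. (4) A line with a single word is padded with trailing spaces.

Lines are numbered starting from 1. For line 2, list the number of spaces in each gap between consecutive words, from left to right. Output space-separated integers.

Answer: 2 2

Derivation:
Line 1: ['rain', 'page', 'go', 'frog'] (min_width=17, slack=6)
Line 2: ['security', 'calendar', 'new'] (min_width=21, slack=2)
Line 3: ['an', 'childhood', 'tomato'] (min_width=19, slack=4)
Line 4: ['emerald', 'fruit', 'universe'] (min_width=22, slack=1)
Line 5: ['you', 'dinosaur', 'island'] (min_width=19, slack=4)
Line 6: ['water', 'sleepy'] (min_width=12, slack=11)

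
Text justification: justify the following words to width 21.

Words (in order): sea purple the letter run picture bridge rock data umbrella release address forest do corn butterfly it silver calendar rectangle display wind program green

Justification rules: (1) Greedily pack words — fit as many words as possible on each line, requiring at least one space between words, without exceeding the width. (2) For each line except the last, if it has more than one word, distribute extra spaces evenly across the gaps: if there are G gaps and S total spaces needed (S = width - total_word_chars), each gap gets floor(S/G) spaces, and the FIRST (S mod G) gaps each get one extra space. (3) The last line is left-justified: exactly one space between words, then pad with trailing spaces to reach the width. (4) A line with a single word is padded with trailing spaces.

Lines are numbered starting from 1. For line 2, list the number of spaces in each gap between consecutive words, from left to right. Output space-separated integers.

Answer: 3 2

Derivation:
Line 1: ['sea', 'purple', 'the', 'letter'] (min_width=21, slack=0)
Line 2: ['run', 'picture', 'bridge'] (min_width=18, slack=3)
Line 3: ['rock', 'data', 'umbrella'] (min_width=18, slack=3)
Line 4: ['release', 'address'] (min_width=15, slack=6)
Line 5: ['forest', 'do', 'corn'] (min_width=14, slack=7)
Line 6: ['butterfly', 'it', 'silver'] (min_width=19, slack=2)
Line 7: ['calendar', 'rectangle'] (min_width=18, slack=3)
Line 8: ['display', 'wind', 'program'] (min_width=20, slack=1)
Line 9: ['green'] (min_width=5, slack=16)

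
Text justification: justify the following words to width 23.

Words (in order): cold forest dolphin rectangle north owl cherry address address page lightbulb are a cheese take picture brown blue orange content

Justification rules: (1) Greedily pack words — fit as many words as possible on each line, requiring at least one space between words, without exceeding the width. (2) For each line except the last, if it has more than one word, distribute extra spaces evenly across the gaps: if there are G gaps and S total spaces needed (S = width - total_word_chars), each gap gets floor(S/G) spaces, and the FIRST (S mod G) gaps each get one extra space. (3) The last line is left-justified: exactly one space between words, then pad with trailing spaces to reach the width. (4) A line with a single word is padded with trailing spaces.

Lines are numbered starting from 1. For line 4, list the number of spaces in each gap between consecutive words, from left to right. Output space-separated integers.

Answer: 2 2 2

Derivation:
Line 1: ['cold', 'forest', 'dolphin'] (min_width=19, slack=4)
Line 2: ['rectangle', 'north', 'owl'] (min_width=19, slack=4)
Line 3: ['cherry', 'address', 'address'] (min_width=22, slack=1)
Line 4: ['page', 'lightbulb', 'are', 'a'] (min_width=20, slack=3)
Line 5: ['cheese', 'take', 'picture'] (min_width=19, slack=4)
Line 6: ['brown', 'blue', 'orange'] (min_width=17, slack=6)
Line 7: ['content'] (min_width=7, slack=16)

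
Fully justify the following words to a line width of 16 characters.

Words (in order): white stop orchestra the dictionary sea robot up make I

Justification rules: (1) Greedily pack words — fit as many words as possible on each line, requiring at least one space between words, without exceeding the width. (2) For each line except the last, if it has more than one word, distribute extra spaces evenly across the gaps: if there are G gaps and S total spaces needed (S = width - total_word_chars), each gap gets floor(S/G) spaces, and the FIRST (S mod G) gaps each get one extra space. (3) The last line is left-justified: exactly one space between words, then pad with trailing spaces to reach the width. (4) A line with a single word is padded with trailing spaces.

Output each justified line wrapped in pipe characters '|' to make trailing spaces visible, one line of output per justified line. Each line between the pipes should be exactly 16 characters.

Line 1: ['white', 'stop'] (min_width=10, slack=6)
Line 2: ['orchestra', 'the'] (min_width=13, slack=3)
Line 3: ['dictionary', 'sea'] (min_width=14, slack=2)
Line 4: ['robot', 'up', 'make', 'I'] (min_width=15, slack=1)

Answer: |white       stop|
|orchestra    the|
|dictionary   sea|
|robot up make I |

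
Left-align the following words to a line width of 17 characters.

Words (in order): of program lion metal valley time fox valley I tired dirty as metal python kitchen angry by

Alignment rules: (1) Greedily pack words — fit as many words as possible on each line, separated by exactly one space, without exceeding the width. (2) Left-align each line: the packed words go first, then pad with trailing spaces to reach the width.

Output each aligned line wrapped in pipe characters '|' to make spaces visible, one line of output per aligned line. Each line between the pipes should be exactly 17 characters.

Line 1: ['of', 'program', 'lion'] (min_width=15, slack=2)
Line 2: ['metal', 'valley', 'time'] (min_width=17, slack=0)
Line 3: ['fox', 'valley', 'I'] (min_width=12, slack=5)
Line 4: ['tired', 'dirty', 'as'] (min_width=14, slack=3)
Line 5: ['metal', 'python'] (min_width=12, slack=5)
Line 6: ['kitchen', 'angry', 'by'] (min_width=16, slack=1)

Answer: |of program lion  |
|metal valley time|
|fox valley I     |
|tired dirty as   |
|metal python     |
|kitchen angry by |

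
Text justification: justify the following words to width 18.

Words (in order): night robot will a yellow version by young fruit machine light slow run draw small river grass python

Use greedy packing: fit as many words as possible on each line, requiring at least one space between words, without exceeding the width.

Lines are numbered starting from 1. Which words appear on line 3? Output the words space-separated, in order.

Line 1: ['night', 'robot', 'will', 'a'] (min_width=18, slack=0)
Line 2: ['yellow', 'version', 'by'] (min_width=17, slack=1)
Line 3: ['young', 'fruit'] (min_width=11, slack=7)
Line 4: ['machine', 'light', 'slow'] (min_width=18, slack=0)
Line 5: ['run', 'draw', 'small'] (min_width=14, slack=4)
Line 6: ['river', 'grass', 'python'] (min_width=18, slack=0)

Answer: young fruit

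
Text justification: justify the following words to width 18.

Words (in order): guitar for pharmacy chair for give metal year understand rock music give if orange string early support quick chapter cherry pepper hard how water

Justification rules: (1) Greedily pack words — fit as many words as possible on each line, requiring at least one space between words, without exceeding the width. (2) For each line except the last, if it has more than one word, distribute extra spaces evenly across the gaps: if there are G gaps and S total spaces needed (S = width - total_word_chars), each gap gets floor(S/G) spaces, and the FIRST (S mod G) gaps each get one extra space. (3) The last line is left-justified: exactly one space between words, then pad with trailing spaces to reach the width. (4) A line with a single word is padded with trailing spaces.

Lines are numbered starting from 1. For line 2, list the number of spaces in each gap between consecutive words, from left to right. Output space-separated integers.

Answer: 1 1

Derivation:
Line 1: ['guitar', 'for'] (min_width=10, slack=8)
Line 2: ['pharmacy', 'chair', 'for'] (min_width=18, slack=0)
Line 3: ['give', 'metal', 'year'] (min_width=15, slack=3)
Line 4: ['understand', 'rock'] (min_width=15, slack=3)
Line 5: ['music', 'give', 'if'] (min_width=13, slack=5)
Line 6: ['orange', 'string'] (min_width=13, slack=5)
Line 7: ['early', 'support'] (min_width=13, slack=5)
Line 8: ['quick', 'chapter'] (min_width=13, slack=5)
Line 9: ['cherry', 'pepper', 'hard'] (min_width=18, slack=0)
Line 10: ['how', 'water'] (min_width=9, slack=9)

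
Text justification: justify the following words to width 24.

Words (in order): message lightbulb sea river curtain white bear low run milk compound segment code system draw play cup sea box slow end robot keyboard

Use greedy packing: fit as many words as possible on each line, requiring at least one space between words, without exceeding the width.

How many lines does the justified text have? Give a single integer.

Line 1: ['message', 'lightbulb', 'sea'] (min_width=21, slack=3)
Line 2: ['river', 'curtain', 'white', 'bear'] (min_width=24, slack=0)
Line 3: ['low', 'run', 'milk', 'compound'] (min_width=21, slack=3)
Line 4: ['segment', 'code', 'system', 'draw'] (min_width=24, slack=0)
Line 5: ['play', 'cup', 'sea', 'box', 'slow'] (min_width=21, slack=3)
Line 6: ['end', 'robot', 'keyboard'] (min_width=18, slack=6)
Total lines: 6

Answer: 6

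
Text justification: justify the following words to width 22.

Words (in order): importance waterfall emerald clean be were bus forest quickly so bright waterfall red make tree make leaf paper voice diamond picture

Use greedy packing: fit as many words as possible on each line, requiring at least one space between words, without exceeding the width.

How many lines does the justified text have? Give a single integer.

Answer: 7

Derivation:
Line 1: ['importance', 'waterfall'] (min_width=20, slack=2)
Line 2: ['emerald', 'clean', 'be', 'were'] (min_width=21, slack=1)
Line 3: ['bus', 'forest', 'quickly', 'so'] (min_width=21, slack=1)
Line 4: ['bright', 'waterfall', 'red'] (min_width=20, slack=2)
Line 5: ['make', 'tree', 'make', 'leaf'] (min_width=19, slack=3)
Line 6: ['paper', 'voice', 'diamond'] (min_width=19, slack=3)
Line 7: ['picture'] (min_width=7, slack=15)
Total lines: 7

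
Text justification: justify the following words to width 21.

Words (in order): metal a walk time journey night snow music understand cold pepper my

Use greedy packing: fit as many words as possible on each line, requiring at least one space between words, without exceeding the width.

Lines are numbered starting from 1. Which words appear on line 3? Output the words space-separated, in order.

Line 1: ['metal', 'a', 'walk', 'time'] (min_width=17, slack=4)
Line 2: ['journey', 'night', 'snow'] (min_width=18, slack=3)
Line 3: ['music', 'understand', 'cold'] (min_width=21, slack=0)
Line 4: ['pepper', 'my'] (min_width=9, slack=12)

Answer: music understand cold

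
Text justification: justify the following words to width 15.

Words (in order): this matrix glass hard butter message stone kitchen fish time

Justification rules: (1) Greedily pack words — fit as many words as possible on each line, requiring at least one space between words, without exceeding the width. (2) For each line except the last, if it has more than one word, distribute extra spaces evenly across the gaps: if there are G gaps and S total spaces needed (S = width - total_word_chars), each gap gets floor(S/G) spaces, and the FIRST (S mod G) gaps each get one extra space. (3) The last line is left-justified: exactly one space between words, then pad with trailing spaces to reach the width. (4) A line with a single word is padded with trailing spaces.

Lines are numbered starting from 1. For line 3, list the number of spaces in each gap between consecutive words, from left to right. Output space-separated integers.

Answer: 2

Derivation:
Line 1: ['this', 'matrix'] (min_width=11, slack=4)
Line 2: ['glass', 'hard'] (min_width=10, slack=5)
Line 3: ['butter', 'message'] (min_width=14, slack=1)
Line 4: ['stone', 'kitchen'] (min_width=13, slack=2)
Line 5: ['fish', 'time'] (min_width=9, slack=6)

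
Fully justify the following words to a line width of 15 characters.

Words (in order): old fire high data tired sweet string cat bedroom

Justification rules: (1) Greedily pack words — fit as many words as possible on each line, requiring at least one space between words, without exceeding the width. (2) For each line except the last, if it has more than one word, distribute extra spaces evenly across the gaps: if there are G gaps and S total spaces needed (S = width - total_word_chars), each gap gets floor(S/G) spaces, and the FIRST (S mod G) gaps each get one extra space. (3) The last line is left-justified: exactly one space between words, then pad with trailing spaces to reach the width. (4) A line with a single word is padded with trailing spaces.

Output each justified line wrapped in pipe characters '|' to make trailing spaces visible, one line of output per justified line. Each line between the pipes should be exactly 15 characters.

Line 1: ['old', 'fire', 'high'] (min_width=13, slack=2)
Line 2: ['data', 'tired'] (min_width=10, slack=5)
Line 3: ['sweet', 'string'] (min_width=12, slack=3)
Line 4: ['cat', 'bedroom'] (min_width=11, slack=4)

Answer: |old  fire  high|
|data      tired|
|sweet    string|
|cat bedroom    |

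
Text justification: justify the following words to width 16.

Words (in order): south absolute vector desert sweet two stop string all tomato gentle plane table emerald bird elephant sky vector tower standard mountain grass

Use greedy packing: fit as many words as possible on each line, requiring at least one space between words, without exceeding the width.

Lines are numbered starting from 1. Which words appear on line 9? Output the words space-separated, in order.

Line 1: ['south', 'absolute'] (min_width=14, slack=2)
Line 2: ['vector', 'desert'] (min_width=13, slack=3)
Line 3: ['sweet', 'two', 'stop'] (min_width=14, slack=2)
Line 4: ['string', 'all'] (min_width=10, slack=6)
Line 5: ['tomato', 'gentle'] (min_width=13, slack=3)
Line 6: ['plane', 'table'] (min_width=11, slack=5)
Line 7: ['emerald', 'bird'] (min_width=12, slack=4)
Line 8: ['elephant', 'sky'] (min_width=12, slack=4)
Line 9: ['vector', 'tower'] (min_width=12, slack=4)
Line 10: ['standard'] (min_width=8, slack=8)
Line 11: ['mountain', 'grass'] (min_width=14, slack=2)

Answer: vector tower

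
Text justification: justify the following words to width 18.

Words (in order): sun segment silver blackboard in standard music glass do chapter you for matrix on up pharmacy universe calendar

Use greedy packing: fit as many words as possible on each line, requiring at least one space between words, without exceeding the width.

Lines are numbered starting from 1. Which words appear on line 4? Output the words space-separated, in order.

Line 1: ['sun', 'segment', 'silver'] (min_width=18, slack=0)
Line 2: ['blackboard', 'in'] (min_width=13, slack=5)
Line 3: ['standard', 'music'] (min_width=14, slack=4)
Line 4: ['glass', 'do', 'chapter'] (min_width=16, slack=2)
Line 5: ['you', 'for', 'matrix', 'on'] (min_width=17, slack=1)
Line 6: ['up', 'pharmacy'] (min_width=11, slack=7)
Line 7: ['universe', 'calendar'] (min_width=17, slack=1)

Answer: glass do chapter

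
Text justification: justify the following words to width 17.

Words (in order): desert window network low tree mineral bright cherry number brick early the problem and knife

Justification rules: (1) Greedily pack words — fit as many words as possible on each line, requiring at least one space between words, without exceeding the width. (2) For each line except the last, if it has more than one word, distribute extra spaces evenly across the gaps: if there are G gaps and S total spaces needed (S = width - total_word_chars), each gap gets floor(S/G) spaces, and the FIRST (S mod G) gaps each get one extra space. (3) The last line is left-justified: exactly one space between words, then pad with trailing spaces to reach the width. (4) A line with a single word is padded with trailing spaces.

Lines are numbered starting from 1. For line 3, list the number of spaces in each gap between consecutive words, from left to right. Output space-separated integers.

Line 1: ['desert', 'window'] (min_width=13, slack=4)
Line 2: ['network', 'low', 'tree'] (min_width=16, slack=1)
Line 3: ['mineral', 'bright'] (min_width=14, slack=3)
Line 4: ['cherry', 'number'] (min_width=13, slack=4)
Line 5: ['brick', 'early', 'the'] (min_width=15, slack=2)
Line 6: ['problem', 'and', 'knife'] (min_width=17, slack=0)

Answer: 4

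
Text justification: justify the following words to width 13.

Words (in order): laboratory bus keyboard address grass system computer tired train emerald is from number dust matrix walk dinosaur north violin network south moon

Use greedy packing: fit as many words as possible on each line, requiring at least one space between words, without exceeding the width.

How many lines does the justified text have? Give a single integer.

Answer: 13

Derivation:
Line 1: ['laboratory'] (min_width=10, slack=3)
Line 2: ['bus', 'keyboard'] (min_width=12, slack=1)
Line 3: ['address', 'grass'] (min_width=13, slack=0)
Line 4: ['system'] (min_width=6, slack=7)
Line 5: ['computer'] (min_width=8, slack=5)
Line 6: ['tired', 'train'] (min_width=11, slack=2)
Line 7: ['emerald', 'is'] (min_width=10, slack=3)
Line 8: ['from', 'number'] (min_width=11, slack=2)
Line 9: ['dust', 'matrix'] (min_width=11, slack=2)
Line 10: ['walk', 'dinosaur'] (min_width=13, slack=0)
Line 11: ['north', 'violin'] (min_width=12, slack=1)
Line 12: ['network', 'south'] (min_width=13, slack=0)
Line 13: ['moon'] (min_width=4, slack=9)
Total lines: 13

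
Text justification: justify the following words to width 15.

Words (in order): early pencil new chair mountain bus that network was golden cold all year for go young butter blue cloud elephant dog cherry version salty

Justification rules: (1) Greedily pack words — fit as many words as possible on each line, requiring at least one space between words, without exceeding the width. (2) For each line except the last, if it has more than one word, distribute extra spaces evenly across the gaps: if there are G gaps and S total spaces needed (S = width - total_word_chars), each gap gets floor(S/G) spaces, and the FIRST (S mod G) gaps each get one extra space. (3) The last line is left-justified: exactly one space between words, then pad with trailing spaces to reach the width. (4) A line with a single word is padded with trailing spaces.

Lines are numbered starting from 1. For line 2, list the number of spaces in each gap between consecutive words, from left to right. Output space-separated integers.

Line 1: ['early', 'pencil'] (min_width=12, slack=3)
Line 2: ['new', 'chair'] (min_width=9, slack=6)
Line 3: ['mountain', 'bus'] (min_width=12, slack=3)
Line 4: ['that', 'network'] (min_width=12, slack=3)
Line 5: ['was', 'golden', 'cold'] (min_width=15, slack=0)
Line 6: ['all', 'year', 'for', 'go'] (min_width=15, slack=0)
Line 7: ['young', 'butter'] (min_width=12, slack=3)
Line 8: ['blue', 'cloud'] (min_width=10, slack=5)
Line 9: ['elephant', 'dog'] (min_width=12, slack=3)
Line 10: ['cherry', 'version'] (min_width=14, slack=1)
Line 11: ['salty'] (min_width=5, slack=10)

Answer: 7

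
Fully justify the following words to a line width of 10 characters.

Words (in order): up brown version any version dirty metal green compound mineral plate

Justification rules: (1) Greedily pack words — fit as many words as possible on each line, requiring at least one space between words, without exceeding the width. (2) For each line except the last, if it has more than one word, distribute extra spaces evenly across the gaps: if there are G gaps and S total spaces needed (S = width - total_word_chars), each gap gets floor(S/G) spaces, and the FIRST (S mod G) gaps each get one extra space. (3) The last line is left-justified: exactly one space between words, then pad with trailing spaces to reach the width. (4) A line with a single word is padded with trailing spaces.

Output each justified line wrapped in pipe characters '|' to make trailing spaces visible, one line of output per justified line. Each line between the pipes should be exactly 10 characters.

Answer: |up   brown|
|version   |
|any       |
|version   |
|dirty     |
|metal     |
|green     |
|compound  |
|mineral   |
|plate     |

Derivation:
Line 1: ['up', 'brown'] (min_width=8, slack=2)
Line 2: ['version'] (min_width=7, slack=3)
Line 3: ['any'] (min_width=3, slack=7)
Line 4: ['version'] (min_width=7, slack=3)
Line 5: ['dirty'] (min_width=5, slack=5)
Line 6: ['metal'] (min_width=5, slack=5)
Line 7: ['green'] (min_width=5, slack=5)
Line 8: ['compound'] (min_width=8, slack=2)
Line 9: ['mineral'] (min_width=7, slack=3)
Line 10: ['plate'] (min_width=5, slack=5)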